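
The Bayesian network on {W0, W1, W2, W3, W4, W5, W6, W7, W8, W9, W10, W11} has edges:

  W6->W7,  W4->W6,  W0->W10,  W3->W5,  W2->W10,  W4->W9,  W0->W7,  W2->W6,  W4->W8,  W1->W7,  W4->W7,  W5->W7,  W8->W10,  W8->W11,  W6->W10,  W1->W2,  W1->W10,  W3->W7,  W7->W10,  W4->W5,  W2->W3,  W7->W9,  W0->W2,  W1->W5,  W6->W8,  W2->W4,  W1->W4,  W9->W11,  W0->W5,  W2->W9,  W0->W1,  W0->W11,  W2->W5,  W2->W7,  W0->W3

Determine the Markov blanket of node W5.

{W0, W1, W2, W3, W4, W6, W7}

W5 has parents W0, W1, W2, W3, W4.
Children of W5: W7.
Co-parents of W5 (other parents of its children):
  W7: W0, W1, W2, W3, W4, W6
Taking the union gives {W0, W1, W2, W3, W4, W6, W7}.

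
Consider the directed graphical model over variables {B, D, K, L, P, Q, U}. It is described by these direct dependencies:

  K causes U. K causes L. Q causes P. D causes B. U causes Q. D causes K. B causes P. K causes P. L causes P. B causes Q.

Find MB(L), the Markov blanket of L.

L's children: P.
Pa(L) = {K}.
For each child, the remaining parents (spouses of L):
  P also has parents B, K, Q.
So the Markov blanket of L is {B, K, P, Q}.

{B, K, P, Q}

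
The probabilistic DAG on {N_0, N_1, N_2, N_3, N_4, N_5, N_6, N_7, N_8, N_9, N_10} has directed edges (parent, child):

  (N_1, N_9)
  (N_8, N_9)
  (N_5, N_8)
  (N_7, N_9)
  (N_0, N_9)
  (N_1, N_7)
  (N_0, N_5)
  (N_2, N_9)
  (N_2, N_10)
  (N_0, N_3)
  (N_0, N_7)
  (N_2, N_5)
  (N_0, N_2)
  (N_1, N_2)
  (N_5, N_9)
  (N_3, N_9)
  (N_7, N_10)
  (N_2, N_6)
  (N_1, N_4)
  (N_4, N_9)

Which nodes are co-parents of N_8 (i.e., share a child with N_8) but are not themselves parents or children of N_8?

{N_0, N_1, N_2, N_3, N_4, N_7}

Children of N_8: N_9.
  N_9: N_0, N_1, N_2, N_3, N_4, N_5, N_7
Excluding nodes already adjacent to N_8 (N_5, N_9), the co-parent-only contribution is {N_0, N_1, N_2, N_3, N_4, N_7}.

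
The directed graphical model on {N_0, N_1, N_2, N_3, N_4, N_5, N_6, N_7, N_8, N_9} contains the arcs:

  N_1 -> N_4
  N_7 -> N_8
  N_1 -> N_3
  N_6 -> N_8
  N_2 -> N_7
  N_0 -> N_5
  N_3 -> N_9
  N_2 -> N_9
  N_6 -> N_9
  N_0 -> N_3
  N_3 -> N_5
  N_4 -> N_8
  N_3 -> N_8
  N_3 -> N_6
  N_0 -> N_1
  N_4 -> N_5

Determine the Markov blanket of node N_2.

{N_3, N_6, N_7, N_9}

N_2 has no parents.
N_2's children: N_7, N_9.
Other parents of N_2's children:
  N_7: —
  N_9: N_3, N_6
Taking the union gives {N_3, N_6, N_7, N_9}.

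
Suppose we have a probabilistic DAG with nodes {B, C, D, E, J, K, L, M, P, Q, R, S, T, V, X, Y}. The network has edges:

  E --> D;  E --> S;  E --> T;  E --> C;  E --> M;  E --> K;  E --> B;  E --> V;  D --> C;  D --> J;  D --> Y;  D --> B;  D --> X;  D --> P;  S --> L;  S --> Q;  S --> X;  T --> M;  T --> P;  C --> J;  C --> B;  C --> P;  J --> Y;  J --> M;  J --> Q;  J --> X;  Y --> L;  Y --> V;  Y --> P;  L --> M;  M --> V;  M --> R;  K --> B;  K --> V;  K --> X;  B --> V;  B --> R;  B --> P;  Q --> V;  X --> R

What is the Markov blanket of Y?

A node's Markov blanket = Pa ∪ Ch ∪ (parents of Ch other than the node itself).
Parents of Y: D, J.
Children of Y: L, P, V.
For each child, the remaining parents (spouses of Y):
  L's other parent is S.
  V also has parents B, E, K, M, Q.
  P's other parents are B, C, D, T.
So the Markov blanket of Y is {B, C, D, E, J, K, L, M, P, Q, S, T, V}.

{B, C, D, E, J, K, L, M, P, Q, S, T, V}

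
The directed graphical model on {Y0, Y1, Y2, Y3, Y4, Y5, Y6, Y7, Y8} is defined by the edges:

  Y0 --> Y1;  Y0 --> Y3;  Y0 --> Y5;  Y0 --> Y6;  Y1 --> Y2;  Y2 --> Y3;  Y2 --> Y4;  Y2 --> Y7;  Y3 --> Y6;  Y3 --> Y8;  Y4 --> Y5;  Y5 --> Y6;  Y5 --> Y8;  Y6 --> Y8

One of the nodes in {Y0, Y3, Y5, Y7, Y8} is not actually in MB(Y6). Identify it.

Recall MB(v) = parents ∪ children ∪ spouses, where spouses are the other parents of v's children.
Y6's parents: Y0, Y3, Y5.
Y6's children: Y8.
Other parents of Y6's children:
  Y8's other parents are Y3, Y5.
MB(Y6) = {Y0, Y3, Y5, Y8}.
Y7 is neither a parent, child, nor co-parent of Y6, so it does not belong.

Y7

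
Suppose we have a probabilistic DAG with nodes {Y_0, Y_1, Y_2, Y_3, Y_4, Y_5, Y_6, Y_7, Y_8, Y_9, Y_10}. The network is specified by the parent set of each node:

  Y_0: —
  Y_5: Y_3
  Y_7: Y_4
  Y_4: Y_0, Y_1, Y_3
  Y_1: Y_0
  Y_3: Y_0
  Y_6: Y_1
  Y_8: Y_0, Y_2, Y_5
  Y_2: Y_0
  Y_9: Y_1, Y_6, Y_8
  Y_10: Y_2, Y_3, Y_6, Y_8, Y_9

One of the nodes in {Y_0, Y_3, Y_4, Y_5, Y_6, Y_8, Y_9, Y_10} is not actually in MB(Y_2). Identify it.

Parents of Y_2: Y_0.
Ch(Y_2) = {Y_8, Y_10}.
For each child, the remaining parents (spouses of Y_2):
  Y_8's other parents are Y_0, Y_5.
  Y_10's other parents are Y_3, Y_6, Y_8, Y_9.
MB(Y_2) = {Y_0, Y_3, Y_5, Y_6, Y_8, Y_9, Y_10}.
Y_4 is neither a parent, child, nor co-parent of Y_2, so it does not belong.

Y_4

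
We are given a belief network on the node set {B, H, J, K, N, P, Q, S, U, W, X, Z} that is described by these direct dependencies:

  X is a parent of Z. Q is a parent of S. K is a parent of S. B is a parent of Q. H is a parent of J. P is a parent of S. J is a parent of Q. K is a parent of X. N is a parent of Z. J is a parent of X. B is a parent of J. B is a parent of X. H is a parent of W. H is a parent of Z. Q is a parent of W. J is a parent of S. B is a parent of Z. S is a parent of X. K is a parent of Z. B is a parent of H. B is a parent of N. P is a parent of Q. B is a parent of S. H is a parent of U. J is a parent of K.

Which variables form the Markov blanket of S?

{B, J, K, P, Q, X}

A node's Markov blanket = Pa ∪ Ch ∪ (parents of Ch other than the node itself).
Pa(S) = {B, J, K, P, Q}.
Ch(S) = {X}.
For each child, the remaining parents (spouses of S):
  X: B, J, K
So the Markov blanket of S is {B, J, K, P, Q, X}.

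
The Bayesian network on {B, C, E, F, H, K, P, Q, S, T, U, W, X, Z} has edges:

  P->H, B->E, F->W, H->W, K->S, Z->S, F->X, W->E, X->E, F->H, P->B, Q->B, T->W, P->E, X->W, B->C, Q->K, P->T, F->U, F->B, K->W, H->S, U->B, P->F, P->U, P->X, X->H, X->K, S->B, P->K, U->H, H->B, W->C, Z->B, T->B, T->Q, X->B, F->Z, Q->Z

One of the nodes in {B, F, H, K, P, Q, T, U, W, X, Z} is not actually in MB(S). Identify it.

W

Parents of S: H, K, Z.
Children of S: B.
Parents of each child, excluding S:
  B: F, H, P, Q, T, U, X, Z
MB(S) = {B, F, H, K, P, Q, T, U, X, Z}.
W is neither a parent, child, nor co-parent of S, so it does not belong.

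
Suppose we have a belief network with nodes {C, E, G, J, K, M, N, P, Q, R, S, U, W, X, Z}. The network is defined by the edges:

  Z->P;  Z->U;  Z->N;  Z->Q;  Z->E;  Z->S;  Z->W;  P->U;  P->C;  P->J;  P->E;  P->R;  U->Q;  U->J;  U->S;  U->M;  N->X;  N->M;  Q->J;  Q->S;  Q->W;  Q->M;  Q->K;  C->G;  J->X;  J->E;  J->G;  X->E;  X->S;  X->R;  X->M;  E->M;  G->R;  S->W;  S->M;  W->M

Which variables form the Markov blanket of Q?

The Markov blanket of a node is its parents, its children, and the other parents of its children.
Q has parents U, Z.
Q has children J, K, M, S, W.
For each child, the remaining parents (spouses of Q):
  J: P, U
  S: U, X, Z
  W: S, Z
  M: E, N, S, U, W, X
  K: —
So the Markov blanket of Q is {E, J, K, M, N, P, S, U, W, X, Z}.

{E, J, K, M, N, P, S, U, W, X, Z}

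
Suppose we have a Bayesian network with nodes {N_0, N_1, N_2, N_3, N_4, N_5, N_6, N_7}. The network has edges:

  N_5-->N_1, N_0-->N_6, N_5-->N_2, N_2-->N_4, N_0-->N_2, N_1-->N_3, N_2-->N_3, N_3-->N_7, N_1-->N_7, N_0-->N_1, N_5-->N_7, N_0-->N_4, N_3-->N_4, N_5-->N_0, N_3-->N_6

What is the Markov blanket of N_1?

{N_0, N_2, N_3, N_5, N_7}

By definition, MB(N_1) is built from N_1's parents, N_1's children, and the co-parents of N_1.
N_1's parents: N_0, N_5.
Children of N_1: N_3, N_7.
For each child, the remaining parents (spouses of N_1):
  N_3 also has parent N_2.
  parents(N_7) \ {N_1} = {N_3, N_5}.
MB(N_1) = {N_0, N_2, N_3, N_5, N_7}.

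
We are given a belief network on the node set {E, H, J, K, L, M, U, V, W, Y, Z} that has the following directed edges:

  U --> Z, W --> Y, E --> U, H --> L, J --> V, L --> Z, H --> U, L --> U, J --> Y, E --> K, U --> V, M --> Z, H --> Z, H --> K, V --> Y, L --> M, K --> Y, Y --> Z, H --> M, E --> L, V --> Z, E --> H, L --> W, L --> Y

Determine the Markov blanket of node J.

{K, L, U, V, W, Y}

The Markov blanket of a node is its parents, its children, and the other parents of its children.
J's parents: none.
Ch(J) = {V, Y}.
Parents of each child, excluding J:
  V's other parent is U.
  parents(Y) \ {J} = {K, L, V, W}.
MB(J) = {K, L, U, V, W, Y}.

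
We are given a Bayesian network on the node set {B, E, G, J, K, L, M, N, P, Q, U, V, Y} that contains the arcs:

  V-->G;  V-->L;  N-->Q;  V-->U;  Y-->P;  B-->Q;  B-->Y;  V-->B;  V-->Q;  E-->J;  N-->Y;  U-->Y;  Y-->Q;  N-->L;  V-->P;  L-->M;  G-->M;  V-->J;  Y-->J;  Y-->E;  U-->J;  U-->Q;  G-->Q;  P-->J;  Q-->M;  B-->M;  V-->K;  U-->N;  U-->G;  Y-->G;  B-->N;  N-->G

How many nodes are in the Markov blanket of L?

6

By definition, MB(L) is built from L's parents, L's children, and the co-parents of L.
Parents of L: N, V.
L has child M.
For each child, the remaining parents (spouses of L):
  parents(M) \ {L} = {B, G, Q}.
MB(L) = {B, G, M, N, Q, V}, which has 6 nodes.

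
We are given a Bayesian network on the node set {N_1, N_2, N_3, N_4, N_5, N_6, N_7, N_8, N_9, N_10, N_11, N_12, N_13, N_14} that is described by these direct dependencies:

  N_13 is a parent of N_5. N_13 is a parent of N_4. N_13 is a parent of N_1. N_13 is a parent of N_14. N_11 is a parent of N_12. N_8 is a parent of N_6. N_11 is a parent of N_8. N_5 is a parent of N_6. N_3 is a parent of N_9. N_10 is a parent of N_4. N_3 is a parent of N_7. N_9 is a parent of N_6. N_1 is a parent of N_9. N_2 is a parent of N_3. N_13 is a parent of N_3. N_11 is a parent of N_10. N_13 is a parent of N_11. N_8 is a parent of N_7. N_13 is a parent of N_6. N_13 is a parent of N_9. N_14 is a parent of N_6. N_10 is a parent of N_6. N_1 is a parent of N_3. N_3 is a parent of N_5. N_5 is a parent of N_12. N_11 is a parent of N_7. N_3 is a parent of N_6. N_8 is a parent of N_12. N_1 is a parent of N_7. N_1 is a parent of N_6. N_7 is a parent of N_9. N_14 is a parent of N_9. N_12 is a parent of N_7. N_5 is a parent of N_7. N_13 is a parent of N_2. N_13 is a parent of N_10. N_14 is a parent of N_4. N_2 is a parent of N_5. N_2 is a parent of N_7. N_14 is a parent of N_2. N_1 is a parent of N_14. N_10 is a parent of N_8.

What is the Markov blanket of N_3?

{N_1, N_2, N_5, N_6, N_7, N_8, N_9, N_10, N_11, N_12, N_13, N_14}

Parents of N_3: N_1, N_2, N_13.
N_3's children: N_5, N_6, N_7, N_9.
Parents of each child, excluding N_3:
  N_5 also has parents N_2, N_13.
  parents(N_7) \ {N_3} = {N_1, N_2, N_5, N_8, N_11, N_12}.
  N_9 also has parents N_1, N_7, N_13, N_14.
  N_6 also has parents N_1, N_5, N_8, N_9, N_10, N_13, N_14.
Taking the union gives {N_1, N_2, N_5, N_6, N_7, N_8, N_9, N_10, N_11, N_12, N_13, N_14}.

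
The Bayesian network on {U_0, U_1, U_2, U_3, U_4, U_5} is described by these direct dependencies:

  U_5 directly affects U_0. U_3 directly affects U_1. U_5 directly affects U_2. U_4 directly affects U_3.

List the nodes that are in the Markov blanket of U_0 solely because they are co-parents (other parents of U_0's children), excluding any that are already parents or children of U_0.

{}

U_0 has no children, so it has no co-parents. The set is empty.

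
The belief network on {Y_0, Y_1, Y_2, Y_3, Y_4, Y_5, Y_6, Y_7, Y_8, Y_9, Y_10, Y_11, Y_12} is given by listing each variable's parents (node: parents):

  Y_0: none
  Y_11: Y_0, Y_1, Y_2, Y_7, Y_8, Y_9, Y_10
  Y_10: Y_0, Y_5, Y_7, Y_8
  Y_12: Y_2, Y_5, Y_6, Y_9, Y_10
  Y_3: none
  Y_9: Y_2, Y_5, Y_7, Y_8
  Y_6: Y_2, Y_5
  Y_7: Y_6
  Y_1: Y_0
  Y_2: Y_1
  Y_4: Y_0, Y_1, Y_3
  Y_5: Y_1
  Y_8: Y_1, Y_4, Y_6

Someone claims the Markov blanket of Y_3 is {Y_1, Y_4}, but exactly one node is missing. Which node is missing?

Y_0

Recall MB(v) = parents ∪ children ∪ spouses, where spouses are the other parents of v's children.
Y_3's parents: none.
Y_3 has child Y_4.
For each child, the remaining parents (spouses of Y_3):
  Y_4: Y_0, Y_1
MB(Y_3) = {Y_0, Y_1, Y_4}.
Comparing with the claimed set, Y_0 is missing.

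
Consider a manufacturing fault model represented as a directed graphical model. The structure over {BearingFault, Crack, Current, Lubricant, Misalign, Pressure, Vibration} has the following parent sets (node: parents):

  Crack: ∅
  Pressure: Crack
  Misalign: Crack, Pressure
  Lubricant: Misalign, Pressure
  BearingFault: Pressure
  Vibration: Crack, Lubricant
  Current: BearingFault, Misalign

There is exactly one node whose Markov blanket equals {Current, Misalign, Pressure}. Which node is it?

The target node must have every member of {Current, Misalign, Pressure} as a parent, child, or co-parent, and no others.
Parents of BearingFault: Pressure; children: Current; co-parents: Misalign.
These exactly cover the given set, so the node is BearingFault.

BearingFault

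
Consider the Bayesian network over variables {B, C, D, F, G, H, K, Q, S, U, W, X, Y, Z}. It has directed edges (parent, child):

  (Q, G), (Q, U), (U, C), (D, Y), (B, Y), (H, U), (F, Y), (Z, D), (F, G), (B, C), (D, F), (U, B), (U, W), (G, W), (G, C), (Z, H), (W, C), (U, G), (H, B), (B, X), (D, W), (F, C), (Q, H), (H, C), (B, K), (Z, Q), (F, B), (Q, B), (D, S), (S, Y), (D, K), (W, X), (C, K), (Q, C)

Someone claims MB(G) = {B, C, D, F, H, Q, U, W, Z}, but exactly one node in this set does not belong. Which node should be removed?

Recall MB(v) = parents ∪ children ∪ spouses, where spouses are the other parents of v's children.
Parents of G: F, Q, U.
Ch(G) = {C, W}.
Other parents of G's children:
  W also has parents D, U.
  parents(C) \ {G} = {B, F, H, Q, U, W}.
MB(G) = {B, C, D, F, H, Q, U, W}.
Z is neither a parent, child, nor co-parent of G, so it does not belong.

Z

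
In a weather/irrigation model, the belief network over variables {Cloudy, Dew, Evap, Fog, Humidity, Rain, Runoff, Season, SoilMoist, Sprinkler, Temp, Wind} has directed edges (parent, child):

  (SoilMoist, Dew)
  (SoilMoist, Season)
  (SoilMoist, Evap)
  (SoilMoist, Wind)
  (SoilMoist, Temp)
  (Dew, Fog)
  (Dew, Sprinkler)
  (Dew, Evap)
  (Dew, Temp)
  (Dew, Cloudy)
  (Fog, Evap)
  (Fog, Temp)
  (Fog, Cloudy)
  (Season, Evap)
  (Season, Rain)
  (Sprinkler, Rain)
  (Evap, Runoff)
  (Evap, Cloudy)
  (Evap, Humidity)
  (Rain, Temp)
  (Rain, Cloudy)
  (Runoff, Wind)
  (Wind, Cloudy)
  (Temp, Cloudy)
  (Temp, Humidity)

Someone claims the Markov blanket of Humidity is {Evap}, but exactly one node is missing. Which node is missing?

Temp

By definition, MB(Humidity) is built from Humidity's parents, Humidity's children, and the co-parents of Humidity.
Humidity's parents: Evap, Temp.
Humidity has no children.
Humidity has no children, so there are no co-parents.
MB(Humidity) = {Evap, Temp}.
Comparing with the claimed set, Temp is missing.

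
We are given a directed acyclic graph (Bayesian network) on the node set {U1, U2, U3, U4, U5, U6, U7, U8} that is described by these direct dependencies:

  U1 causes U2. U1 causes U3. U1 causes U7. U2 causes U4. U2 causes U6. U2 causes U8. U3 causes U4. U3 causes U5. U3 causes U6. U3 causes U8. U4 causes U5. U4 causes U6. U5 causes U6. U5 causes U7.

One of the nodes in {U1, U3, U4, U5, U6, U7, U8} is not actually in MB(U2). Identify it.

The Markov blanket of a node is its parents, its children, and the other parents of its children.
U2 has parent U1.
Ch(U2) = {U4, U6, U8}.
Other parents of U2's children:
  U4: U3
  U6: U3, U4, U5
  U8: U3
MB(U2) = {U1, U3, U4, U5, U6, U8}.
U7 is neither a parent, child, nor co-parent of U2, so it does not belong.

U7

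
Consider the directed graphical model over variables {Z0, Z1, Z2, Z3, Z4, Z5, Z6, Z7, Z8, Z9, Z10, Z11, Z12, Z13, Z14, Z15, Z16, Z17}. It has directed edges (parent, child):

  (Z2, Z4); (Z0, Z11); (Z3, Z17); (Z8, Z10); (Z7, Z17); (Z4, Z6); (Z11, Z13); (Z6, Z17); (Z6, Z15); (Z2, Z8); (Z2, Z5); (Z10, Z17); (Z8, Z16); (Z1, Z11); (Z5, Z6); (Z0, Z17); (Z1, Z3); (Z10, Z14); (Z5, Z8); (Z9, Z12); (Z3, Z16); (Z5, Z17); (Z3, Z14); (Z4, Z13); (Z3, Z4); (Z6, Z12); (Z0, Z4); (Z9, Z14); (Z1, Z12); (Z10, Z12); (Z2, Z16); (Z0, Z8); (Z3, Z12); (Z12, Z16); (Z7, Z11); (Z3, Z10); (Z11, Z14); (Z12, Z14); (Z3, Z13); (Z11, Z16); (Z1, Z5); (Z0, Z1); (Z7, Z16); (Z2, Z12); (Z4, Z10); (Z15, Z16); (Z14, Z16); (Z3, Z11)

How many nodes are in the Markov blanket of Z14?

Recall MB(v) = parents ∪ children ∪ spouses, where spouses are the other parents of v's children.
Z14's parents: Z3, Z9, Z10, Z11, Z12.
Z14 has child Z16.
For each child, the remaining parents (spouses of Z14):
  Z16 also has parents Z2, Z3, Z7, Z8, Z11, Z12, Z15.
MB(Z14) = {Z2, Z3, Z7, Z8, Z9, Z10, Z11, Z12, Z15, Z16}, which has 10 nodes.

10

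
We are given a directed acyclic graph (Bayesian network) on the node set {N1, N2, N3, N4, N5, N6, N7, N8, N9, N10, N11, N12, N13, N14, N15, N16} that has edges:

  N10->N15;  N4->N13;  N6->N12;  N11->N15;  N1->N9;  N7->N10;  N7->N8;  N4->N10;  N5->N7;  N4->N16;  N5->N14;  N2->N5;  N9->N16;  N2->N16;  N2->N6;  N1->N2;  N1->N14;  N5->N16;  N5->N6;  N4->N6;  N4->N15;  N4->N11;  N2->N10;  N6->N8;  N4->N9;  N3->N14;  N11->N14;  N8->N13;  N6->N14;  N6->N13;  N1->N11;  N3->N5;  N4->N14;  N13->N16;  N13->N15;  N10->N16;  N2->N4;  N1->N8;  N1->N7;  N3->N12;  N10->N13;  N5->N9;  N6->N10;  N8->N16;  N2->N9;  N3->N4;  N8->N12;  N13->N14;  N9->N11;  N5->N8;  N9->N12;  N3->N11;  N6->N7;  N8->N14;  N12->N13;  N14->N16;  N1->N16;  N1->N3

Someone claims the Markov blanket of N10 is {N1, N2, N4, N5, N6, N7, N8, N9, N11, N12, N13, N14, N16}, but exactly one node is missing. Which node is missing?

Recall MB(v) = parents ∪ children ∪ spouses, where spouses are the other parents of v's children.
N10's parents: N2, N4, N6, N7.
Ch(N10) = {N13, N15, N16}.
Parents of each child, excluding N10:
  N13: N4, N6, N8, N12
  N15: N4, N11, N13
  N16: N1, N2, N4, N5, N8, N9, N13, N14
MB(N10) = {N1, N2, N4, N5, N6, N7, N8, N9, N11, N12, N13, N14, N15, N16}.
Comparing with the claimed set, N15 is missing.

N15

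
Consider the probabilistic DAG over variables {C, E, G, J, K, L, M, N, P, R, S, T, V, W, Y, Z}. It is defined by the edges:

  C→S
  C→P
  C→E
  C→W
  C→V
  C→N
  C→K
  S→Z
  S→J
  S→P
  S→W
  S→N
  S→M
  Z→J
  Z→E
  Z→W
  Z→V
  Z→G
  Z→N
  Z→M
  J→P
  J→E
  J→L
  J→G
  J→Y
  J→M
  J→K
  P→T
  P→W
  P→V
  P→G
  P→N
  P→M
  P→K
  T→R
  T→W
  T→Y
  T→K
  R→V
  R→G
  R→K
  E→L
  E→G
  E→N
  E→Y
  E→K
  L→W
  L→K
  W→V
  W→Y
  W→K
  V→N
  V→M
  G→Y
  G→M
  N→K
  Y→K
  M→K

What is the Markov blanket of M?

By definition, MB(M) is built from M's parents, M's children, and the co-parents of M.
Parents of M: G, J, P, S, V, Z.
Children of M: K.
Co-parents of M (other parents of its children):
  parents(K) \ {M} = {C, E, J, L, N, P, R, T, W, Y}.
MB(M) = {C, E, G, J, K, L, N, P, R, S, T, V, W, Y, Z}.

{C, E, G, J, K, L, N, P, R, S, T, V, W, Y, Z}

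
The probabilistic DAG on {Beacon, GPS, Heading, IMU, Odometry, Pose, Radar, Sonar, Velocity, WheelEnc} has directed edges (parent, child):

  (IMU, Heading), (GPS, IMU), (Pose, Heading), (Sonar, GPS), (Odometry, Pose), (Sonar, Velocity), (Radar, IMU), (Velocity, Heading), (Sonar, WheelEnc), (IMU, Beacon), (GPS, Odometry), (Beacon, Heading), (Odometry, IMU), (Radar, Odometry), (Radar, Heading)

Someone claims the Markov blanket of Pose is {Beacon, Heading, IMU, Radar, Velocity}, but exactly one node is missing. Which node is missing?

Pa(Pose) = {Odometry}.
Pose has child Heading.
Co-parents of Pose (other parents of its children):
  Heading also has parents Beacon, IMU, Radar, Velocity.
MB(Pose) = {Beacon, Heading, IMU, Odometry, Radar, Velocity}.
Comparing with the claimed set, Odometry is missing.

Odometry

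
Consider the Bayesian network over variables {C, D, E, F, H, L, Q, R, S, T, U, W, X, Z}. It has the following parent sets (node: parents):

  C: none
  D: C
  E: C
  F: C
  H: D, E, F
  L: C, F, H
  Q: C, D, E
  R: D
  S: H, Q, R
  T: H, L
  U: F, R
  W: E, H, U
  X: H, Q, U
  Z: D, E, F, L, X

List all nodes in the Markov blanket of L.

{C, D, E, F, H, T, X, Z}

A node's Markov blanket = Pa ∪ Ch ∪ (parents of Ch other than the node itself).
L's children: T, Z.
L's parents: C, F, H.
Parents of each child, excluding L:
  T also has parent H.
  parents(Z) \ {L} = {D, E, F, X}.
Taking the union gives {C, D, E, F, H, T, X, Z}.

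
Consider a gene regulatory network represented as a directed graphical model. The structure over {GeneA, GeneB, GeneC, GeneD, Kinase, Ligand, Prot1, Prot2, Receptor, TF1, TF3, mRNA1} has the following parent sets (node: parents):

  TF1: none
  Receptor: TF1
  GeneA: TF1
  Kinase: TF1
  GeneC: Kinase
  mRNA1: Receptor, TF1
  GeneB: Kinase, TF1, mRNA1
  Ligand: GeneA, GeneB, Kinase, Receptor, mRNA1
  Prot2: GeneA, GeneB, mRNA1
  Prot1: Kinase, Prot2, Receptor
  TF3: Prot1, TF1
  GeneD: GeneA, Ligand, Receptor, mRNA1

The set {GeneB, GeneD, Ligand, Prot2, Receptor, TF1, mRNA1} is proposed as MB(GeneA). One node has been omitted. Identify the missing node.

Kinase

GeneA has parent TF1.
Ch(GeneA) = {GeneD, Ligand, Prot2}.
For each child, the remaining parents (spouses of GeneA):
  Ligand also has parents GeneB, Kinase, Receptor, mRNA1.
  Prot2's other parents are GeneB, mRNA1.
  parents(GeneD) \ {GeneA} = {Ligand, Receptor, mRNA1}.
MB(GeneA) = {GeneB, GeneD, Kinase, Ligand, Prot2, Receptor, TF1, mRNA1}.
Comparing with the claimed set, Kinase is missing.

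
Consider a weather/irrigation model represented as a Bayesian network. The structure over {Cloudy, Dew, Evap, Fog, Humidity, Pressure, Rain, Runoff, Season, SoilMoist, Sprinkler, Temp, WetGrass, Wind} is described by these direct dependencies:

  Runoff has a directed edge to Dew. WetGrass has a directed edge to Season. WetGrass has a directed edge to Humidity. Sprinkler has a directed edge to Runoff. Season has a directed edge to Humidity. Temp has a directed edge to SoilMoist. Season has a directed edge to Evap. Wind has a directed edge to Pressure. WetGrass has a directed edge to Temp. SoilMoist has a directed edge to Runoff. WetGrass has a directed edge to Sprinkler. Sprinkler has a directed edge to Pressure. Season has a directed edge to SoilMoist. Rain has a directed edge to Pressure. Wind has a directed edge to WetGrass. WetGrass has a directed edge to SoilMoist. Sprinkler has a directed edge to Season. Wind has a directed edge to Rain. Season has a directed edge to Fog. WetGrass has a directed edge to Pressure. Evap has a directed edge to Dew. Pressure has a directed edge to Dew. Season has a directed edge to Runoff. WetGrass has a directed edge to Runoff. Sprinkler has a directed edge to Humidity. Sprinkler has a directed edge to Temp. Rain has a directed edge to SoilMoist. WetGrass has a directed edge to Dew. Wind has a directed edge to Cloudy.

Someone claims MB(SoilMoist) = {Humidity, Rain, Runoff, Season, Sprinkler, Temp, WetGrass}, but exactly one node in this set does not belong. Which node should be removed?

Humidity

A node's Markov blanket = Pa ∪ Ch ∪ (parents of Ch other than the node itself).
Parents of SoilMoist: Rain, Season, Temp, WetGrass.
SoilMoist's children: Runoff.
Other parents of SoilMoist's children:
  parents(Runoff) \ {SoilMoist} = {Season, Sprinkler, WetGrass}.
MB(SoilMoist) = {Rain, Runoff, Season, Sprinkler, Temp, WetGrass}.
Humidity is neither a parent, child, nor co-parent of SoilMoist, so it does not belong.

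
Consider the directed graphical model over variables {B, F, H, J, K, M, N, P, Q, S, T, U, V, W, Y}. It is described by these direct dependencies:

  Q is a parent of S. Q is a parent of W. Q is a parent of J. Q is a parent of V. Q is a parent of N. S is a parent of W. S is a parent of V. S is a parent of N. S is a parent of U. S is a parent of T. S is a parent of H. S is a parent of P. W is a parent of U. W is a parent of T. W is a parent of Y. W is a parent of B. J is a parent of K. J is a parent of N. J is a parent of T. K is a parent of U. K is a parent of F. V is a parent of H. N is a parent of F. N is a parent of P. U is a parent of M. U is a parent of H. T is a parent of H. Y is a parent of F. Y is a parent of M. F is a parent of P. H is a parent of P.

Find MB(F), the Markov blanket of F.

F has parents K, N, Y.
F's children: P.
Other parents of F's children:
  P: H, N, S
So the Markov blanket of F is {H, K, N, P, S, Y}.

{H, K, N, P, S, Y}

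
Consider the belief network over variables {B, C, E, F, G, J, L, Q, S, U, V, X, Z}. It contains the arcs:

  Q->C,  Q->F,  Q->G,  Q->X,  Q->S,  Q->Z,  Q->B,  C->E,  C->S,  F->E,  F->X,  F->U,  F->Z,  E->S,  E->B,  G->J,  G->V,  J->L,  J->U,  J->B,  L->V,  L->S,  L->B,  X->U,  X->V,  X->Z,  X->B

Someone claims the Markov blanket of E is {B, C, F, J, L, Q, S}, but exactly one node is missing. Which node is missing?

X

Parents of E: C, F.
E's children: B, S.
For each child, the remaining parents (spouses of E):
  parents(S) \ {E} = {C, L, Q}.
  parents(B) \ {E} = {J, L, Q, X}.
MB(E) = {B, C, F, J, L, Q, S, X}.
Comparing with the claimed set, X is missing.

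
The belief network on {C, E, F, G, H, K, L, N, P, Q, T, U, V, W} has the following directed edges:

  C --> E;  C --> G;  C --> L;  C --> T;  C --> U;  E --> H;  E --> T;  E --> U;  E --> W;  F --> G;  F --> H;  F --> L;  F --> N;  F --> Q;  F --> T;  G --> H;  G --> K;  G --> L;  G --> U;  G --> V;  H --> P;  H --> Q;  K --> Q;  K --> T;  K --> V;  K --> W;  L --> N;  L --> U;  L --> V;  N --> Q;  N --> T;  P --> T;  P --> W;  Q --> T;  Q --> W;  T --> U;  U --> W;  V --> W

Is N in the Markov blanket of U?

By definition, MB(U) is built from U's parents, U's children, and the co-parents of U.
Pa(U) = {C, E, G, L, T}.
Ch(U) = {W}.
For each child, the remaining parents (spouses of U):
  W's other parents are E, K, P, Q, V.
MB(U) = {C, E, G, K, L, P, Q, T, V, W}; N is not in this set.

No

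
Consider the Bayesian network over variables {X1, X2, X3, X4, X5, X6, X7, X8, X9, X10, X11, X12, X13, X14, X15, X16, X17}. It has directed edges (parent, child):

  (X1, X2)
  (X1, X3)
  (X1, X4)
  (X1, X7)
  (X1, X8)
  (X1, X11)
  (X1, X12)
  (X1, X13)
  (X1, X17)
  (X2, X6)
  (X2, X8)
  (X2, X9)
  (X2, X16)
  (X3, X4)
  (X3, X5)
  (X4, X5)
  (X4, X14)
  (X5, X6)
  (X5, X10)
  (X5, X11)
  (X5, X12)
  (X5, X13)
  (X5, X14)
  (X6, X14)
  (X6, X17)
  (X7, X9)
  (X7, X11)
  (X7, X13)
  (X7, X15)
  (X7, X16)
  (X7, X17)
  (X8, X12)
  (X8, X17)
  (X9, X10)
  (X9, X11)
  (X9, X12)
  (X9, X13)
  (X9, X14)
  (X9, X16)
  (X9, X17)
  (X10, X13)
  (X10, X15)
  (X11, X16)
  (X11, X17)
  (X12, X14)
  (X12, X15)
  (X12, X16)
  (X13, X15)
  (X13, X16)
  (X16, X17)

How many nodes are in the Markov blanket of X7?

Recall MB(v) = parents ∪ children ∪ spouses, where spouses are the other parents of v's children.
Children of X7: X9, X11, X13, X15, X16, X17.
Parents of X7: X1.
Other parents of X7's children:
  parents(X9) \ {X7} = {X2}.
  parents(X11) \ {X7} = {X1, X5, X9}.
  X13's other parents are X1, X5, X9, X10.
  X15 also has parents X10, X12, X13.
  X16 also has parents X2, X9, X11, X12, X13.
  X17's other parents are X1, X6, X8, X9, X11, X16.
MB(X7) = {X1, X2, X5, X6, X8, X9, X10, X11, X12, X13, X15, X16, X17}, which has 13 nodes.

13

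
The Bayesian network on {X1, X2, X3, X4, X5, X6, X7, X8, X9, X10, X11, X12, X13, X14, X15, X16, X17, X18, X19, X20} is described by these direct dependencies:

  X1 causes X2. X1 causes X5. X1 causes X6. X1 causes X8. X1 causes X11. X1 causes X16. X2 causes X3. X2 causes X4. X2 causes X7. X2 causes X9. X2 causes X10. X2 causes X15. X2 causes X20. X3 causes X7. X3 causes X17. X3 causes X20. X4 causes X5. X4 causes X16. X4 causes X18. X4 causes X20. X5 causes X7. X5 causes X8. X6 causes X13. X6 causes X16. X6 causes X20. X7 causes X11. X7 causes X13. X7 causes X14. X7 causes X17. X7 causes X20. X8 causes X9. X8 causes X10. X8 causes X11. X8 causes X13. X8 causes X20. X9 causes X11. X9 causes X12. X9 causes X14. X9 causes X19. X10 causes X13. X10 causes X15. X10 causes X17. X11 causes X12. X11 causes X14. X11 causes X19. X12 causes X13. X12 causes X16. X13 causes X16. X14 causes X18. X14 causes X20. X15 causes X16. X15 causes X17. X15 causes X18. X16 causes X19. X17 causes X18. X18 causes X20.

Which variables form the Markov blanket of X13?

{X1, X4, X6, X7, X8, X10, X12, X15, X16}

Pa(X13) = {X6, X7, X8, X10, X12}.
Children of X13: X16.
Co-parents of X13 (other parents of its children):
  X16: X1, X4, X6, X12, X15
Taking the union gives {X1, X4, X6, X7, X8, X10, X12, X15, X16}.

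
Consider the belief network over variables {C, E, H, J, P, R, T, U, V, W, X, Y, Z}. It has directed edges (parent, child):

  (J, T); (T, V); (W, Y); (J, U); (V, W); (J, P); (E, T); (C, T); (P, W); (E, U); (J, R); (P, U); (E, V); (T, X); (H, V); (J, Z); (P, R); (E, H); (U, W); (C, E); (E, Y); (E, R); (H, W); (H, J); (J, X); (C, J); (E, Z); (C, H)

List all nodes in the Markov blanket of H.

{C, E, J, P, T, U, V, W}

By definition, MB(H) is built from H's parents, H's children, and the co-parents of H.
H's parents: C, E.
H's children: J, V, W.
Parents of each child, excluding H:
  J also has parent C.
  V's other parents are E, T.
  W also has parents P, U, V.
So the Markov blanket of H is {C, E, J, P, T, U, V, W}.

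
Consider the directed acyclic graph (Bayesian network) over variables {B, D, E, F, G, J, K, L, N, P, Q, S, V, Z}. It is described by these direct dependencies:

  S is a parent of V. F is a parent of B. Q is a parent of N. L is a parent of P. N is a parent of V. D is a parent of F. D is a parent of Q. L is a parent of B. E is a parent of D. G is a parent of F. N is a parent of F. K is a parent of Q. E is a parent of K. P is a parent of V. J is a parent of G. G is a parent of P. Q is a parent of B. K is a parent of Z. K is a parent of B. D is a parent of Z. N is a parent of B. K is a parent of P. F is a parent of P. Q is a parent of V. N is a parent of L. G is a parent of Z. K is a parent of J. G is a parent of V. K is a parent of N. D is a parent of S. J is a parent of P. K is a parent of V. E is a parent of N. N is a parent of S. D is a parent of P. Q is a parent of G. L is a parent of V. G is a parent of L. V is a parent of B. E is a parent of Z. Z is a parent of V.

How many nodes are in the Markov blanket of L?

By definition, MB(L) is built from L's parents, L's children, and the co-parents of L.
L's parents: G, N.
L's children: B, P, V.
For each child, the remaining parents (spouses of L):
  parents(P) \ {L} = {D, F, G, J, K}.
  V's other parents are G, K, N, P, Q, S, Z.
  B's other parents are F, K, N, Q, V.
MB(L) = {B, D, F, G, J, K, N, P, Q, S, V, Z}, which has 12 nodes.

12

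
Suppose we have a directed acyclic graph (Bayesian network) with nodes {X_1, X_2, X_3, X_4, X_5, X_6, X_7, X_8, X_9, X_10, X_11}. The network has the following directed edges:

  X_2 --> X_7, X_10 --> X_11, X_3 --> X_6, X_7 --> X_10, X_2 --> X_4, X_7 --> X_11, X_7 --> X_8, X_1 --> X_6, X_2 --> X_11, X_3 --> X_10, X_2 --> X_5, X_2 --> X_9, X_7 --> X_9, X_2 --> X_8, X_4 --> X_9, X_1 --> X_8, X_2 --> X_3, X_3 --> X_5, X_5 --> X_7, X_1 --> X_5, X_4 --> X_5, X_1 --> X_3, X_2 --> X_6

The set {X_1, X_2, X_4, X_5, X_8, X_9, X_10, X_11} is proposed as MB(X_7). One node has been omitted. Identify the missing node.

X_3

The Markov blanket of a node is its parents, its children, and the other parents of its children.
Parents of X_7: X_2, X_5.
Ch(X_7) = {X_8, X_9, X_10, X_11}.
Other parents of X_7's children:
  X_8's other parents are X_1, X_2.
  parents(X_9) \ {X_7} = {X_2, X_4}.
  X_10 also has parent X_3.
  parents(X_11) \ {X_7} = {X_2, X_10}.
MB(X_7) = {X_1, X_2, X_3, X_4, X_5, X_8, X_9, X_10, X_11}.
Comparing with the claimed set, X_3 is missing.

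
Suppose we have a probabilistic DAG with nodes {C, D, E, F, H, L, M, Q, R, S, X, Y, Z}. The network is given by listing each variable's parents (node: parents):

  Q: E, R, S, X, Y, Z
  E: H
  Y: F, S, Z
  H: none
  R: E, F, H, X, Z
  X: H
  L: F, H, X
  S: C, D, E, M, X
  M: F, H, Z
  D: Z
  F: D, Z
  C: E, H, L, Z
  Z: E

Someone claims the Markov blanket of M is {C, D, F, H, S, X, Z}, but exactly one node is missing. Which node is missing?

E

M has child S.
Pa(M) = {F, H, Z}.
Other parents of M's children:
  S's other parents are C, D, E, X.
MB(M) = {C, D, E, F, H, S, X, Z}.
Comparing with the claimed set, E is missing.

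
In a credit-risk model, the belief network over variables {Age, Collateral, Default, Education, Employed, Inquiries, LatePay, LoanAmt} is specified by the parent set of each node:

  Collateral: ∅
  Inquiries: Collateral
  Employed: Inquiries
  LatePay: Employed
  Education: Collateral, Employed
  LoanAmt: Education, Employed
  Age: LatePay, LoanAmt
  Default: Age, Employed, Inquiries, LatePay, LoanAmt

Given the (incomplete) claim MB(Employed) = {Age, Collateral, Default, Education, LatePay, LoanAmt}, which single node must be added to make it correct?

By definition, MB(Employed) is built from Employed's parents, Employed's children, and the co-parents of Employed.
Pa(Employed) = {Inquiries}.
Employed has children Default, Education, LatePay, LoanAmt.
Other parents of Employed's children:
  LatePay: no additional parents.
  Education's other parent is Collateral.
  parents(LoanAmt) \ {Employed} = {Education}.
  parents(Default) \ {Employed} = {Age, Inquiries, LatePay, LoanAmt}.
MB(Employed) = {Age, Collateral, Default, Education, Inquiries, LatePay, LoanAmt}.
Comparing with the claimed set, Inquiries is missing.

Inquiries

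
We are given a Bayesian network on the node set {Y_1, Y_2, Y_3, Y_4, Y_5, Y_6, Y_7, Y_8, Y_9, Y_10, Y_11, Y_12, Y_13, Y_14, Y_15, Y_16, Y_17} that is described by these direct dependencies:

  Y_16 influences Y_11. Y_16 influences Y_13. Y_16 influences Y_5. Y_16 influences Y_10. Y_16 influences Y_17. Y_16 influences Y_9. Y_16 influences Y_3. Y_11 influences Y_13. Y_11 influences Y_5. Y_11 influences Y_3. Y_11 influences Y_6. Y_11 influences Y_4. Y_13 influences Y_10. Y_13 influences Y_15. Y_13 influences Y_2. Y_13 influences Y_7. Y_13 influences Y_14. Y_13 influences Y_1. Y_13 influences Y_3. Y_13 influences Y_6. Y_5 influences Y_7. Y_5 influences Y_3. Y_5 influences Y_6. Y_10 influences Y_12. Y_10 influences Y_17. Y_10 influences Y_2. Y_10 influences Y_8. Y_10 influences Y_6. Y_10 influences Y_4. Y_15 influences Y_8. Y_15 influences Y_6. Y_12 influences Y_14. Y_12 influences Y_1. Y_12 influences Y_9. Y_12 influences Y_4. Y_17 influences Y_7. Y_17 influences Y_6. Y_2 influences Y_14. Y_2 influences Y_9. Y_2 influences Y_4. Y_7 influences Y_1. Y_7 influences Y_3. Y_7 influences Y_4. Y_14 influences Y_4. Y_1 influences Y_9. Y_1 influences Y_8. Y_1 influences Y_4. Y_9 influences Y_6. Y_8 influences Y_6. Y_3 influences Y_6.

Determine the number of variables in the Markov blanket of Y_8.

10

Y_8 has parents Y_1, Y_10, Y_15.
Children of Y_8: Y_6.
Co-parents of Y_8 (other parents of its children):
  Y_6 also has parents Y_3, Y_5, Y_9, Y_10, Y_11, Y_13, Y_15, Y_17.
MB(Y_8) = {Y_1, Y_3, Y_5, Y_6, Y_9, Y_10, Y_11, Y_13, Y_15, Y_17}, which has 10 nodes.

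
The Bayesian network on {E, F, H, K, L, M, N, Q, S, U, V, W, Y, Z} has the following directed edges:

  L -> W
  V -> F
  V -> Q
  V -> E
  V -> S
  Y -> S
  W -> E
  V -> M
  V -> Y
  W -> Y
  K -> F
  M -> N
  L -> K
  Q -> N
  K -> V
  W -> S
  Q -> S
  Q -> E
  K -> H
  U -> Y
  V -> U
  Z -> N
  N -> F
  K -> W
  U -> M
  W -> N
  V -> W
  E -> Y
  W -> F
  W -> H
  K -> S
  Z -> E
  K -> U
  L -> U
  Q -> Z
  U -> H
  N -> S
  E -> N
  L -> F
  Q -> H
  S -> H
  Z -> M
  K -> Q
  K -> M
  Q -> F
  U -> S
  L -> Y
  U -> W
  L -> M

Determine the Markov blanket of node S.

S's parents: K, N, Q, U, V, W, Y.
S's children: H.
Parents of each child, excluding S:
  H also has parents K, Q, U, W.
Union: {K, N, Q, U, V, W, Y} ∪ {H} ∪ {K, Q, U, W} = {H, K, N, Q, U, V, W, Y}.

{H, K, N, Q, U, V, W, Y}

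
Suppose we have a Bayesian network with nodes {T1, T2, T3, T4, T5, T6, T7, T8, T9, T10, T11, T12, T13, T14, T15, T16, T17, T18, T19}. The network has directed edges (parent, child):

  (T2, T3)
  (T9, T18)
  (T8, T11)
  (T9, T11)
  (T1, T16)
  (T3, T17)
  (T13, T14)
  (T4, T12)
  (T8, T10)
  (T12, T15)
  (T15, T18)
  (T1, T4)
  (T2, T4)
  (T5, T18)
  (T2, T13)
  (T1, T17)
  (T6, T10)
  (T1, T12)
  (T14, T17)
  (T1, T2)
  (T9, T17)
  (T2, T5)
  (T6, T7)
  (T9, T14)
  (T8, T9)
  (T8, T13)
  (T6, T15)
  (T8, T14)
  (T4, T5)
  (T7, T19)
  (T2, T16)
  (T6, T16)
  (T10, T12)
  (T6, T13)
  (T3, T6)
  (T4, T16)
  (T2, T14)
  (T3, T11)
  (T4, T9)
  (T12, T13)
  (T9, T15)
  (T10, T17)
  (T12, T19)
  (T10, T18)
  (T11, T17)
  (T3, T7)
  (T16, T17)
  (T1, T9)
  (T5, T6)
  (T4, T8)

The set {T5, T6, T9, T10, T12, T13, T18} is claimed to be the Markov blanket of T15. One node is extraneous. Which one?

Recall MB(v) = parents ∪ children ∪ spouses, where spouses are the other parents of v's children.
T15's children: T18.
Pa(T15) = {T6, T9, T12}.
Co-parents of T15 (other parents of its children):
  T18 also has parents T5, T9, T10.
MB(T15) = {T5, T6, T9, T10, T12, T18}.
T13 is neither a parent, child, nor co-parent of T15, so it does not belong.

T13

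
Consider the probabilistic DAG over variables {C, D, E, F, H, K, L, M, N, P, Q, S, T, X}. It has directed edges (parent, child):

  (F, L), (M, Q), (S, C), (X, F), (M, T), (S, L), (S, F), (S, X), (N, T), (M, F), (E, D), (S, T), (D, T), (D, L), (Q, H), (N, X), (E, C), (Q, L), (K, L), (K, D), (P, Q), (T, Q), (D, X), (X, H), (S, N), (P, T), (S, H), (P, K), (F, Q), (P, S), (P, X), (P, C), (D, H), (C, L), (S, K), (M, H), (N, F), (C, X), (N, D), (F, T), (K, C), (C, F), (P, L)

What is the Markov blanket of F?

By definition, MB(F) is built from F's parents, F's children, and the co-parents of F.
Pa(F) = {C, M, N, S, X}.
F has children L, Q, T.
Co-parents of F (other parents of its children):
  parents(T) \ {F} = {D, M, N, P, S}.
  Q's other parents are M, P, T.
  L's other parents are C, D, K, P, Q, S.
MB(F) = {C, D, K, L, M, N, P, Q, S, T, X}.

{C, D, K, L, M, N, P, Q, S, T, X}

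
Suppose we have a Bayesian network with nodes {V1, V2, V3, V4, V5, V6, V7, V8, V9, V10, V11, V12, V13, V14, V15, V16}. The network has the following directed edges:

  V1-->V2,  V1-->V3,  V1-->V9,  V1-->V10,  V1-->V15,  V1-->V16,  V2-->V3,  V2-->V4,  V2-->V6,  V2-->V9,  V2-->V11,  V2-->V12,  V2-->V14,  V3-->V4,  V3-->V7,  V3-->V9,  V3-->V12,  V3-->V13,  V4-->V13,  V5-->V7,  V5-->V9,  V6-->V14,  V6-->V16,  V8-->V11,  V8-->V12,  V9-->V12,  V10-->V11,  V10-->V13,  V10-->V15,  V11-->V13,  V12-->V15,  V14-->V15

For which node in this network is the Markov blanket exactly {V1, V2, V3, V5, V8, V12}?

V9

The target node must have every member of {V1, V2, V3, V5, V8, V12} as a parent, child, or co-parent, and no others.
Parents of V9: V1, V2, V3, V5; children: V12; co-parents: V2, V3, V8.
These exactly cover the given set, so the node is V9.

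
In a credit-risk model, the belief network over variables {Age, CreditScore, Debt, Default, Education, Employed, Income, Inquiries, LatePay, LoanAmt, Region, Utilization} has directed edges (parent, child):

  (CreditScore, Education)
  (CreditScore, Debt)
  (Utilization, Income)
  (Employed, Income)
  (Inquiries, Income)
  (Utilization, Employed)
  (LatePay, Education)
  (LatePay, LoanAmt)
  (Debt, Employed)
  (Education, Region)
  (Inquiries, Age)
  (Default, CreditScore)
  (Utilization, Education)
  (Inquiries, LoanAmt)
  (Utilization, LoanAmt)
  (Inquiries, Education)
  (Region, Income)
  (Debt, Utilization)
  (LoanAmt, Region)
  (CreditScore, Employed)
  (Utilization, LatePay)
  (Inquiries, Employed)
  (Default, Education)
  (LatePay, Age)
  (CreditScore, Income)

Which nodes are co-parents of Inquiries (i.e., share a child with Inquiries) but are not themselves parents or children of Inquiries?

{CreditScore, Debt, Default, LatePay, Region, Utilization}

Children of Inquiries: Age, Education, Employed, Income, LoanAmt.
  LoanAmt also has parents LatePay, Utilization.
  Education's other parents are CreditScore, Default, LatePay, Utilization.
  Employed also has parents CreditScore, Debt, Utilization.
  Income also has parents CreditScore, Employed, Region, Utilization.
  Age also has parent LatePay.
Excluding nodes already adjacent to Inquiries (Age, Education, Employed, Income, LoanAmt), the co-parent-only contribution is {CreditScore, Debt, Default, LatePay, Region, Utilization}.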